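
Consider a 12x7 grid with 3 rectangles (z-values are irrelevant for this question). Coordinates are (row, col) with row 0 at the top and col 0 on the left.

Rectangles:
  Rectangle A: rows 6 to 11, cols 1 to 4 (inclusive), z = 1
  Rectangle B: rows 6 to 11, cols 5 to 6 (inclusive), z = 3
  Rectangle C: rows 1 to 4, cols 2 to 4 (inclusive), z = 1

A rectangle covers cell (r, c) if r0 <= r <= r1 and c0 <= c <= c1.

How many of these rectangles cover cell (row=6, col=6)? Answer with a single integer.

Check cell (6,6):
  A: rows 6-11 cols 1-4 -> outside (col miss)
  B: rows 6-11 cols 5-6 -> covers
  C: rows 1-4 cols 2-4 -> outside (row miss)
Count covering = 1

Answer: 1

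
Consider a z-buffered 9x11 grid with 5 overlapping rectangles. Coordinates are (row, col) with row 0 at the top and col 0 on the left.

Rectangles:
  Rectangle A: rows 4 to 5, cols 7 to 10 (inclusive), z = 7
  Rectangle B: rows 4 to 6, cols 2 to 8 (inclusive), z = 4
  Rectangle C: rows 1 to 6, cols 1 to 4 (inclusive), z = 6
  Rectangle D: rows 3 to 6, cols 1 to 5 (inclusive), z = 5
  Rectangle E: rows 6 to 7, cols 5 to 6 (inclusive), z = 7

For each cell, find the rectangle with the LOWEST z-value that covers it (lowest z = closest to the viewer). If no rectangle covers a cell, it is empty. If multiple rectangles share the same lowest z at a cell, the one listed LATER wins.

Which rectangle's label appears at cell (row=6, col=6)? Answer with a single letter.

Check cell (6,6):
  A: rows 4-5 cols 7-10 -> outside (row miss)
  B: rows 4-6 cols 2-8 z=4 -> covers; best now B (z=4)
  C: rows 1-6 cols 1-4 -> outside (col miss)
  D: rows 3-6 cols 1-5 -> outside (col miss)
  E: rows 6-7 cols 5-6 z=7 -> covers; best now B (z=4)
Winner: B at z=4

Answer: B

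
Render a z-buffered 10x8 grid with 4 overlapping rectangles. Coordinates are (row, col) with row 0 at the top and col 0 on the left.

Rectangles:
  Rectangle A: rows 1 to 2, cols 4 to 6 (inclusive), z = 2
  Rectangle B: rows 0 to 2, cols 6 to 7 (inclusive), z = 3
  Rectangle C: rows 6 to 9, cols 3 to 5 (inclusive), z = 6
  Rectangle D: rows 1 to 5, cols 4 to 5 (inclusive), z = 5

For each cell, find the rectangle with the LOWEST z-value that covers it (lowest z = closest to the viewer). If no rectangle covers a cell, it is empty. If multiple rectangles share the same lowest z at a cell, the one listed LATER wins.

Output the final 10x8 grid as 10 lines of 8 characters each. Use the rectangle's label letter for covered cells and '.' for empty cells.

......BB
....AAAB
....AAAB
....DD..
....DD..
....DD..
...CCC..
...CCC..
...CCC..
...CCC..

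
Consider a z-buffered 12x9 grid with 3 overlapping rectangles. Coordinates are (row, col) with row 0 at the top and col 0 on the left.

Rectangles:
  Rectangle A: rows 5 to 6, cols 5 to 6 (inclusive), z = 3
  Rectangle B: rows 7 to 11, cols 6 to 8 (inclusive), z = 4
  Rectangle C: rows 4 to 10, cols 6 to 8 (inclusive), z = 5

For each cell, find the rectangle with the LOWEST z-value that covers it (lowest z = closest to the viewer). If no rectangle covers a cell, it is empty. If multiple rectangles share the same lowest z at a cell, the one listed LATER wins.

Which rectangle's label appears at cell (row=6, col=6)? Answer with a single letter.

Check cell (6,6):
  A: rows 5-6 cols 5-6 z=3 -> covers; best now A (z=3)
  B: rows 7-11 cols 6-8 -> outside (row miss)
  C: rows 4-10 cols 6-8 z=5 -> covers; best now A (z=3)
Winner: A at z=3

Answer: A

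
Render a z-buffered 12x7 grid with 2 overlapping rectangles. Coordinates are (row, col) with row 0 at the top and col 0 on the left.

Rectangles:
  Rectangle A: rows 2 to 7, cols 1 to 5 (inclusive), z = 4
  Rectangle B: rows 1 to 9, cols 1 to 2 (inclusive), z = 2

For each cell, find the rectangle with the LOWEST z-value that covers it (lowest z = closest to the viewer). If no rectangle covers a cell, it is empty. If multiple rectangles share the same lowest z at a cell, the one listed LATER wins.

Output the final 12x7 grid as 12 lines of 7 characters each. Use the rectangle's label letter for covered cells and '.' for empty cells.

.......
.BB....
.BBAAA.
.BBAAA.
.BBAAA.
.BBAAA.
.BBAAA.
.BBAAA.
.BB....
.BB....
.......
.......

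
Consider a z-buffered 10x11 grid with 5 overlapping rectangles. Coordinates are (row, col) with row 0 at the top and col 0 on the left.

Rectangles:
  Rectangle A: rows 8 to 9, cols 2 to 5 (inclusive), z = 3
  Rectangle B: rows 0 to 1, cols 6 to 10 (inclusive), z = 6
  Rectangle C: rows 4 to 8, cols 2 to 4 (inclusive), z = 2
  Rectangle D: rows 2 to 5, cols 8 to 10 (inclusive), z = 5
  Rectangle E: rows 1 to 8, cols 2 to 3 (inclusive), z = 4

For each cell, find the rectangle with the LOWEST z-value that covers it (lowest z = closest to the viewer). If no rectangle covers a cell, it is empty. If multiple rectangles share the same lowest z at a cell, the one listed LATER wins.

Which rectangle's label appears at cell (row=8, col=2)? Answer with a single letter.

Check cell (8,2):
  A: rows 8-9 cols 2-5 z=3 -> covers; best now A (z=3)
  B: rows 0-1 cols 6-10 -> outside (row miss)
  C: rows 4-8 cols 2-4 z=2 -> covers; best now C (z=2)
  D: rows 2-5 cols 8-10 -> outside (row miss)
  E: rows 1-8 cols 2-3 z=4 -> covers; best now C (z=2)
Winner: C at z=2

Answer: C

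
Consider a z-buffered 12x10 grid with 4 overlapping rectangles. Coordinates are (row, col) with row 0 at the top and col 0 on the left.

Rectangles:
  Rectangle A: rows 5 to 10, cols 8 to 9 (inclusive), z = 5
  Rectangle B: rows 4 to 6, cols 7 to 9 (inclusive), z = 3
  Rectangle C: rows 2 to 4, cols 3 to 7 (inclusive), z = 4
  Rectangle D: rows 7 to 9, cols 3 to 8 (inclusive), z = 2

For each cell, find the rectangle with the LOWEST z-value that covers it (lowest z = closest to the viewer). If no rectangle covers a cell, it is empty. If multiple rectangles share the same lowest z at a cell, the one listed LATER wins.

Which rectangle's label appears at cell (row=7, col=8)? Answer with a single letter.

Answer: D

Derivation:
Check cell (7,8):
  A: rows 5-10 cols 8-9 z=5 -> covers; best now A (z=5)
  B: rows 4-6 cols 7-9 -> outside (row miss)
  C: rows 2-4 cols 3-7 -> outside (row miss)
  D: rows 7-9 cols 3-8 z=2 -> covers; best now D (z=2)
Winner: D at z=2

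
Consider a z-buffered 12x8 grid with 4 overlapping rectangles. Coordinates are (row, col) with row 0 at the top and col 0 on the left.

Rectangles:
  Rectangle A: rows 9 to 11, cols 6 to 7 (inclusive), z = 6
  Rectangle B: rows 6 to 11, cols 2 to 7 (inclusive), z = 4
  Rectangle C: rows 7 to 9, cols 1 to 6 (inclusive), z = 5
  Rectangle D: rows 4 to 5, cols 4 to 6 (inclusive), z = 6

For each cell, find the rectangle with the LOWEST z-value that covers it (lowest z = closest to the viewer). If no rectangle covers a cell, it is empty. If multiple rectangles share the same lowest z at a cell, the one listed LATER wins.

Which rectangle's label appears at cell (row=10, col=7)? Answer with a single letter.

Check cell (10,7):
  A: rows 9-11 cols 6-7 z=6 -> covers; best now A (z=6)
  B: rows 6-11 cols 2-7 z=4 -> covers; best now B (z=4)
  C: rows 7-9 cols 1-6 -> outside (row miss)
  D: rows 4-5 cols 4-6 -> outside (row miss)
Winner: B at z=4

Answer: B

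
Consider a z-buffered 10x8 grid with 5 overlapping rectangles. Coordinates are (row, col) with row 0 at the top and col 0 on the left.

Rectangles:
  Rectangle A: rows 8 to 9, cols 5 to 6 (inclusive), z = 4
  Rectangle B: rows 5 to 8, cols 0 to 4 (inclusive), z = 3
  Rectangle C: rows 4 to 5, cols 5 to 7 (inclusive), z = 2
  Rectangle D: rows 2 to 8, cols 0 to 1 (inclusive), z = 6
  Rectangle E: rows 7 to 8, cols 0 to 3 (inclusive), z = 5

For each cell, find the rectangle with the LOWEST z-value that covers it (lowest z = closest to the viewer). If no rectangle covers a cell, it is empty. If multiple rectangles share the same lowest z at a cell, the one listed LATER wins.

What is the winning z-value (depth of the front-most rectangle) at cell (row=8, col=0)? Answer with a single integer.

Answer: 3

Derivation:
Check cell (8,0):
  A: rows 8-9 cols 5-6 -> outside (col miss)
  B: rows 5-8 cols 0-4 z=3 -> covers; best now B (z=3)
  C: rows 4-5 cols 5-7 -> outside (row miss)
  D: rows 2-8 cols 0-1 z=6 -> covers; best now B (z=3)
  E: rows 7-8 cols 0-3 z=5 -> covers; best now B (z=3)
Winner: B at z=3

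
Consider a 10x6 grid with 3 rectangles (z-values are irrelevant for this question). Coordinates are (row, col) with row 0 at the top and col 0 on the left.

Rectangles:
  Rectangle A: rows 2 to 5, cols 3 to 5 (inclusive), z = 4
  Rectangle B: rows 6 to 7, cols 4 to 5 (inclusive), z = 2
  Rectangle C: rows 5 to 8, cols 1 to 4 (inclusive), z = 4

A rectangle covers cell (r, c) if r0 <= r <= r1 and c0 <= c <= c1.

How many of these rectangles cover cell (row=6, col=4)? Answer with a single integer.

Answer: 2

Derivation:
Check cell (6,4):
  A: rows 2-5 cols 3-5 -> outside (row miss)
  B: rows 6-7 cols 4-5 -> covers
  C: rows 5-8 cols 1-4 -> covers
Count covering = 2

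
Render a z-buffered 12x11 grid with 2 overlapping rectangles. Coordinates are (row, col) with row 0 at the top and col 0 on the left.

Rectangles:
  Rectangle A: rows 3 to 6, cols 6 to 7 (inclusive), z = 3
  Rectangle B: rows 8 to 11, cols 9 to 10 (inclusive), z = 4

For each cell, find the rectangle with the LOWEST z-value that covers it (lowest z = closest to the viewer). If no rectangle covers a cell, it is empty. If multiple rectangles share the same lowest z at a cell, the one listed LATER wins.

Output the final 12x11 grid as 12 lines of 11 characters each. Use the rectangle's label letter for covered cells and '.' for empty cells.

...........
...........
...........
......AA...
......AA...
......AA...
......AA...
...........
.........BB
.........BB
.........BB
.........BB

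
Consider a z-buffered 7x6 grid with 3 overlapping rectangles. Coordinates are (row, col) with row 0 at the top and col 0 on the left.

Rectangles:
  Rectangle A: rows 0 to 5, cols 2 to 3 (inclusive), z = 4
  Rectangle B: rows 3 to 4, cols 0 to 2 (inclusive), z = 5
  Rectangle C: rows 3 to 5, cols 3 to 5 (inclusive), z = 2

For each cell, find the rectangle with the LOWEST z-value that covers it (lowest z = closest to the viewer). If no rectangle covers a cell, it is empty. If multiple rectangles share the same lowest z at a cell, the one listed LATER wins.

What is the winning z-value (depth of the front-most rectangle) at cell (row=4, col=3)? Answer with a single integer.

Check cell (4,3):
  A: rows 0-5 cols 2-3 z=4 -> covers; best now A (z=4)
  B: rows 3-4 cols 0-2 -> outside (col miss)
  C: rows 3-5 cols 3-5 z=2 -> covers; best now C (z=2)
Winner: C at z=2

Answer: 2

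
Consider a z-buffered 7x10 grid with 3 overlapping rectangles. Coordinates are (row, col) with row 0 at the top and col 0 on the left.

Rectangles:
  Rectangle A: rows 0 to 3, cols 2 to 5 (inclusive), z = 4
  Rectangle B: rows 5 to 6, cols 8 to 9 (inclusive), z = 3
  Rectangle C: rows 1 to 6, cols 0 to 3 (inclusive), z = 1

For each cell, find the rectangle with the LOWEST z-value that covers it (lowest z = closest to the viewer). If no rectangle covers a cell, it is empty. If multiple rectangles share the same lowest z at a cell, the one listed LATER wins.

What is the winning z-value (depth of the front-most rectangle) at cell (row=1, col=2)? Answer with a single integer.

Check cell (1,2):
  A: rows 0-3 cols 2-5 z=4 -> covers; best now A (z=4)
  B: rows 5-6 cols 8-9 -> outside (row miss)
  C: rows 1-6 cols 0-3 z=1 -> covers; best now C (z=1)
Winner: C at z=1

Answer: 1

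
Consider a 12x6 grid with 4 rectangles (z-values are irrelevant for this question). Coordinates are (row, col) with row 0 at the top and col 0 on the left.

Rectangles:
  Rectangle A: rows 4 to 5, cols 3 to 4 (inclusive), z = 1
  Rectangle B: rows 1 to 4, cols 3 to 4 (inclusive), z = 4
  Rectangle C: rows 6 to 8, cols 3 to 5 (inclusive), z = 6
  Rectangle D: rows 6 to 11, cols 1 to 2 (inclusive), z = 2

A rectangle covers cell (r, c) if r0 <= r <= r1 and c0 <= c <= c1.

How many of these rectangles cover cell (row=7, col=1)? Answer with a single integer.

Check cell (7,1):
  A: rows 4-5 cols 3-4 -> outside (row miss)
  B: rows 1-4 cols 3-4 -> outside (row miss)
  C: rows 6-8 cols 3-5 -> outside (col miss)
  D: rows 6-11 cols 1-2 -> covers
Count covering = 1

Answer: 1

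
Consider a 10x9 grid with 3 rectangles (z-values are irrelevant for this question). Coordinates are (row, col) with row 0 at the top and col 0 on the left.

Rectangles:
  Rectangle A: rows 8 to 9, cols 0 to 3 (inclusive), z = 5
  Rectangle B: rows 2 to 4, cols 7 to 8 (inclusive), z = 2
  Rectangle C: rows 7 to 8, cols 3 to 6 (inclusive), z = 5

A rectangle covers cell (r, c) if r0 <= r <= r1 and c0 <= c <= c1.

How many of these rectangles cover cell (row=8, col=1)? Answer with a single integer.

Answer: 1

Derivation:
Check cell (8,1):
  A: rows 8-9 cols 0-3 -> covers
  B: rows 2-4 cols 7-8 -> outside (row miss)
  C: rows 7-8 cols 3-6 -> outside (col miss)
Count covering = 1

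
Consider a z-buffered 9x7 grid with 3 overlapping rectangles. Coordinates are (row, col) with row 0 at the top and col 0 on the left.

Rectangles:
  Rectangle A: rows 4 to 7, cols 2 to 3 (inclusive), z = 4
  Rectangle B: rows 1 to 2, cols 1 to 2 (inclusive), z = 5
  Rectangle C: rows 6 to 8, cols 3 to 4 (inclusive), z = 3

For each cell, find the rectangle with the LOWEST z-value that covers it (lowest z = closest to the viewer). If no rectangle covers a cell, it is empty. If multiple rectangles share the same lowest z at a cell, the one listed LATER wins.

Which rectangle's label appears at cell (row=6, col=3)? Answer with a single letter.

Check cell (6,3):
  A: rows 4-7 cols 2-3 z=4 -> covers; best now A (z=4)
  B: rows 1-2 cols 1-2 -> outside (row miss)
  C: rows 6-8 cols 3-4 z=3 -> covers; best now C (z=3)
Winner: C at z=3

Answer: C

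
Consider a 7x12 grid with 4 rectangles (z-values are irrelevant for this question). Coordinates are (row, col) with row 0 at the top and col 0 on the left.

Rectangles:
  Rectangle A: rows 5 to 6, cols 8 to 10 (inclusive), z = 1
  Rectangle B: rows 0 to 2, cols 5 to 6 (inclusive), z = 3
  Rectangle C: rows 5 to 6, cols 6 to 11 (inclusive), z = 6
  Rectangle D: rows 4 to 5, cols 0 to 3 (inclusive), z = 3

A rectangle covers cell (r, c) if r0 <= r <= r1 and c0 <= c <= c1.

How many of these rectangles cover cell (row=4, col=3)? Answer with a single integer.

Check cell (4,3):
  A: rows 5-6 cols 8-10 -> outside (row miss)
  B: rows 0-2 cols 5-6 -> outside (row miss)
  C: rows 5-6 cols 6-11 -> outside (row miss)
  D: rows 4-5 cols 0-3 -> covers
Count covering = 1

Answer: 1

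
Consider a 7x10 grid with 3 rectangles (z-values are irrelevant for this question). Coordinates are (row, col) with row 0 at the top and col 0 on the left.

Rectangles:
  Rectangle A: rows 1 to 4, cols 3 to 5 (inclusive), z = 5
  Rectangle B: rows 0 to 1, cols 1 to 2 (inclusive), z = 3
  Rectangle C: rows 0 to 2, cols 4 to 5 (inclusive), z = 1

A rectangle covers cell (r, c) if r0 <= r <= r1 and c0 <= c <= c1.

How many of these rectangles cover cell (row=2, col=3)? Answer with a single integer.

Check cell (2,3):
  A: rows 1-4 cols 3-5 -> covers
  B: rows 0-1 cols 1-2 -> outside (row miss)
  C: rows 0-2 cols 4-5 -> outside (col miss)
Count covering = 1

Answer: 1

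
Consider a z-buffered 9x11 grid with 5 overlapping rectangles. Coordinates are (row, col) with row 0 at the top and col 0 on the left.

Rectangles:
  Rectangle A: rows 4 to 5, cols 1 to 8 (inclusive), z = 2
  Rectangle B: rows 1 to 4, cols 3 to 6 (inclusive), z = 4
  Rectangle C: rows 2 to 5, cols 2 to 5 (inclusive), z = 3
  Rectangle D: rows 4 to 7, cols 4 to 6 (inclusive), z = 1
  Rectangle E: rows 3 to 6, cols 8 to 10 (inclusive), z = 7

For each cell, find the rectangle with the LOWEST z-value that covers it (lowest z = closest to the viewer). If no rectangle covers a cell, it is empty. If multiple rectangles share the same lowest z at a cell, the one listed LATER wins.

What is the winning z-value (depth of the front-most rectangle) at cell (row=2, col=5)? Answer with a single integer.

Check cell (2,5):
  A: rows 4-5 cols 1-8 -> outside (row miss)
  B: rows 1-4 cols 3-6 z=4 -> covers; best now B (z=4)
  C: rows 2-5 cols 2-5 z=3 -> covers; best now C (z=3)
  D: rows 4-7 cols 4-6 -> outside (row miss)
  E: rows 3-6 cols 8-10 -> outside (row miss)
Winner: C at z=3

Answer: 3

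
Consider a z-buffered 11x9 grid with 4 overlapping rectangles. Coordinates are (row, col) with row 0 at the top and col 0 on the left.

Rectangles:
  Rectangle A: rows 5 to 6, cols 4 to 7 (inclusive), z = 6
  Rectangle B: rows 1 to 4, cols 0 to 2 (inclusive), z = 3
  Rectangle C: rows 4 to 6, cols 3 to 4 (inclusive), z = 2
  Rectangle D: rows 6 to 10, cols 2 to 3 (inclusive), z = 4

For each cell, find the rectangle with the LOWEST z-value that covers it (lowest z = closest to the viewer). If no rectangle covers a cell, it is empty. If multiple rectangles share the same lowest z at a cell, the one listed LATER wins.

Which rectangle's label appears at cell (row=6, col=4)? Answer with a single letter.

Answer: C

Derivation:
Check cell (6,4):
  A: rows 5-6 cols 4-7 z=6 -> covers; best now A (z=6)
  B: rows 1-4 cols 0-2 -> outside (row miss)
  C: rows 4-6 cols 3-4 z=2 -> covers; best now C (z=2)
  D: rows 6-10 cols 2-3 -> outside (col miss)
Winner: C at z=2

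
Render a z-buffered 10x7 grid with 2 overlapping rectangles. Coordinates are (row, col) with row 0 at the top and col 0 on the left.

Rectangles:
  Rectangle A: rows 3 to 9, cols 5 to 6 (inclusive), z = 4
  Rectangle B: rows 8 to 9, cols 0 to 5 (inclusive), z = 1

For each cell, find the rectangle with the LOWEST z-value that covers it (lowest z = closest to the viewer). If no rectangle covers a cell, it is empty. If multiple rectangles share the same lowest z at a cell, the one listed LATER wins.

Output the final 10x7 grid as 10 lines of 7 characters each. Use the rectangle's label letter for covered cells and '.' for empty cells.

.......
.......
.......
.....AA
.....AA
.....AA
.....AA
.....AA
BBBBBBA
BBBBBBA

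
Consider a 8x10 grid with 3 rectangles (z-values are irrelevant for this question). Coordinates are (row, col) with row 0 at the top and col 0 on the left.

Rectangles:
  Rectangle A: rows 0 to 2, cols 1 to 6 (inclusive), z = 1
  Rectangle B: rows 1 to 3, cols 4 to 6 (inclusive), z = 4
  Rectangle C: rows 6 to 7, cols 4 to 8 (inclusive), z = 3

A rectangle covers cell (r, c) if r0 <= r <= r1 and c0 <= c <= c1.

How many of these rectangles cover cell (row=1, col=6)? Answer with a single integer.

Check cell (1,6):
  A: rows 0-2 cols 1-6 -> covers
  B: rows 1-3 cols 4-6 -> covers
  C: rows 6-7 cols 4-8 -> outside (row miss)
Count covering = 2

Answer: 2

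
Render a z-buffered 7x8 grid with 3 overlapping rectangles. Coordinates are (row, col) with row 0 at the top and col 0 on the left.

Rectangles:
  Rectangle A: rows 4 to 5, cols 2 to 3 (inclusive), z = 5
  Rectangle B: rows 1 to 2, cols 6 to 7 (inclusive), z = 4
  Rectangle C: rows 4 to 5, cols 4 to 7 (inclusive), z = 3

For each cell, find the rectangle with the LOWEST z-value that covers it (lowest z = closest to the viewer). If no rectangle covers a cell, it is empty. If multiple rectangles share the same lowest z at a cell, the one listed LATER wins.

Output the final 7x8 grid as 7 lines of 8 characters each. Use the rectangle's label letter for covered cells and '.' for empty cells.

........
......BB
......BB
........
..AACCCC
..AACCCC
........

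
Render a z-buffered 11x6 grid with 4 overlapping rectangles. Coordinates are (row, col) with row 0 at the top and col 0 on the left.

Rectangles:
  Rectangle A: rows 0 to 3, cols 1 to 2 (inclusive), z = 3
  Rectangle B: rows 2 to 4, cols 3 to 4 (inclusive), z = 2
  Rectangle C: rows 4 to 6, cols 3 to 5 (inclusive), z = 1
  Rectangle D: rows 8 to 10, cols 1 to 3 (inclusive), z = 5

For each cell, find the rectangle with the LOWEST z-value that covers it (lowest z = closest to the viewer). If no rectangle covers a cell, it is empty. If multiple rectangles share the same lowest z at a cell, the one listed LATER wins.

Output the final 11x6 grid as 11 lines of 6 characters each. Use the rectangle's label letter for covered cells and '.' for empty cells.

.AA...
.AA...
.AABB.
.AABB.
...CCC
...CCC
...CCC
......
.DDD..
.DDD..
.DDD..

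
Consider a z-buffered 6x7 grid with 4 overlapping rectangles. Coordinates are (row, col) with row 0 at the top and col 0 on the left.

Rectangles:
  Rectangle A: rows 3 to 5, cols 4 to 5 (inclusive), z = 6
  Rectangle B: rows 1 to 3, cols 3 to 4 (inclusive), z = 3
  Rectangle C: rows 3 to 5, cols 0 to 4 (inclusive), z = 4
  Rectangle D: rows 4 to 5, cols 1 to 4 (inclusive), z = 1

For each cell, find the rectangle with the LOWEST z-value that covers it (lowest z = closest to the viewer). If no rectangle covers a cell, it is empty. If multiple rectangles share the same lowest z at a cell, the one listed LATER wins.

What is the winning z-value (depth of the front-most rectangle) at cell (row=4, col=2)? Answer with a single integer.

Answer: 1

Derivation:
Check cell (4,2):
  A: rows 3-5 cols 4-5 -> outside (col miss)
  B: rows 1-3 cols 3-4 -> outside (row miss)
  C: rows 3-5 cols 0-4 z=4 -> covers; best now C (z=4)
  D: rows 4-5 cols 1-4 z=1 -> covers; best now D (z=1)
Winner: D at z=1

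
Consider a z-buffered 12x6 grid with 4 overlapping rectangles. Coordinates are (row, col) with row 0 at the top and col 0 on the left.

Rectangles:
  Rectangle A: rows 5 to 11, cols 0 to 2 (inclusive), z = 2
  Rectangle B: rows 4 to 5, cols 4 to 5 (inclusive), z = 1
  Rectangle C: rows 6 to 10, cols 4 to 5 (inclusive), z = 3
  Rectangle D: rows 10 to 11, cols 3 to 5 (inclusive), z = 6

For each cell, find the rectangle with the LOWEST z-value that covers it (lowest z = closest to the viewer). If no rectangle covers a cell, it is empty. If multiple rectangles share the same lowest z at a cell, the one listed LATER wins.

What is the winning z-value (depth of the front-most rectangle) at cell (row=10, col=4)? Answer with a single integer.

Check cell (10,4):
  A: rows 5-11 cols 0-2 -> outside (col miss)
  B: rows 4-5 cols 4-5 -> outside (row miss)
  C: rows 6-10 cols 4-5 z=3 -> covers; best now C (z=3)
  D: rows 10-11 cols 3-5 z=6 -> covers; best now C (z=3)
Winner: C at z=3

Answer: 3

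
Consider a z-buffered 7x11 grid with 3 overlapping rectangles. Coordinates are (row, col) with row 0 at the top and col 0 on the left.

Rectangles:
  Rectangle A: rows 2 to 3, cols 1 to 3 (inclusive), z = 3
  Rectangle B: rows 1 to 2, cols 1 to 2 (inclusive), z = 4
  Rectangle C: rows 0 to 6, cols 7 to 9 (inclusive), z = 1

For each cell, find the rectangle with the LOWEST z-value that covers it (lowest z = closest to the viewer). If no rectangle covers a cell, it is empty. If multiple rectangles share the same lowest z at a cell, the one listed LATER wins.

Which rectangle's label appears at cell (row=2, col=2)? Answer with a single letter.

Answer: A

Derivation:
Check cell (2,2):
  A: rows 2-3 cols 1-3 z=3 -> covers; best now A (z=3)
  B: rows 1-2 cols 1-2 z=4 -> covers; best now A (z=3)
  C: rows 0-6 cols 7-9 -> outside (col miss)
Winner: A at z=3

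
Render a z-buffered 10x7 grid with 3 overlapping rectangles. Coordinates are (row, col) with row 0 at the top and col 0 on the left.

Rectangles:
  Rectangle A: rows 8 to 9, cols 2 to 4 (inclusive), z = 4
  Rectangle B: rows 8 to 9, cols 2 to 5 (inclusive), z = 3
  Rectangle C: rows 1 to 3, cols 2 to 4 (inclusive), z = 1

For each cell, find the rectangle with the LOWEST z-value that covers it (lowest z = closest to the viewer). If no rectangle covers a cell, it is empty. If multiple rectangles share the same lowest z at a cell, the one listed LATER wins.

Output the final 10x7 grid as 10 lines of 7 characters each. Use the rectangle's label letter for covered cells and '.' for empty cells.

.......
..CCC..
..CCC..
..CCC..
.......
.......
.......
.......
..BBBB.
..BBBB.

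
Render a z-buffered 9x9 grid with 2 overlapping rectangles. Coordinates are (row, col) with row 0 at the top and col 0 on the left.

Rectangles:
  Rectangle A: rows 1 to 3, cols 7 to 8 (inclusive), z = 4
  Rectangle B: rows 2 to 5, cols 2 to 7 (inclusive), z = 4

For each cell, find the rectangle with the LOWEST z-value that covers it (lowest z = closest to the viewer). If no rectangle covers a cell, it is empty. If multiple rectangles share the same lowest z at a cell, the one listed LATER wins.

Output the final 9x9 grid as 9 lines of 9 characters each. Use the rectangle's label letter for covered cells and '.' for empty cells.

.........
.......AA
..BBBBBBA
..BBBBBBA
..BBBBBB.
..BBBBBB.
.........
.........
.........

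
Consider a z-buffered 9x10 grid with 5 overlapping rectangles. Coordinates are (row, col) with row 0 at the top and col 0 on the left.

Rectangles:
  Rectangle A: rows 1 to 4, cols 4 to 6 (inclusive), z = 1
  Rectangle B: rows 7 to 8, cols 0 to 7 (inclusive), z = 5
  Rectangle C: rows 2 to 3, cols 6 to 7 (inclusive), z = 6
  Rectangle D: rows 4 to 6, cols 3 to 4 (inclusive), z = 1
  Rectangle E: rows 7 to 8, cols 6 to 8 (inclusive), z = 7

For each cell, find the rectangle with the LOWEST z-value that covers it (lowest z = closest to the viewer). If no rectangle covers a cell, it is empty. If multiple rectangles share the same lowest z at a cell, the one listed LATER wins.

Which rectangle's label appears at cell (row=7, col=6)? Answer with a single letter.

Check cell (7,6):
  A: rows 1-4 cols 4-6 -> outside (row miss)
  B: rows 7-8 cols 0-7 z=5 -> covers; best now B (z=5)
  C: rows 2-3 cols 6-7 -> outside (row miss)
  D: rows 4-6 cols 3-4 -> outside (row miss)
  E: rows 7-8 cols 6-8 z=7 -> covers; best now B (z=5)
Winner: B at z=5

Answer: B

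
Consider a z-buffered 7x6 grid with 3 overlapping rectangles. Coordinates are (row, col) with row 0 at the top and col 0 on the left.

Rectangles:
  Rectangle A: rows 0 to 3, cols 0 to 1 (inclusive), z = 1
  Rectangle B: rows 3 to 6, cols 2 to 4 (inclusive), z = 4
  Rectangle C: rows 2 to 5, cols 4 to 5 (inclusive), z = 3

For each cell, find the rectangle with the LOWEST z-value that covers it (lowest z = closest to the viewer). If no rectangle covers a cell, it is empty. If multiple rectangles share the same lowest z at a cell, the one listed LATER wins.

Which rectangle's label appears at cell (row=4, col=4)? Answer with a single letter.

Answer: C

Derivation:
Check cell (4,4):
  A: rows 0-3 cols 0-1 -> outside (row miss)
  B: rows 3-6 cols 2-4 z=4 -> covers; best now B (z=4)
  C: rows 2-5 cols 4-5 z=3 -> covers; best now C (z=3)
Winner: C at z=3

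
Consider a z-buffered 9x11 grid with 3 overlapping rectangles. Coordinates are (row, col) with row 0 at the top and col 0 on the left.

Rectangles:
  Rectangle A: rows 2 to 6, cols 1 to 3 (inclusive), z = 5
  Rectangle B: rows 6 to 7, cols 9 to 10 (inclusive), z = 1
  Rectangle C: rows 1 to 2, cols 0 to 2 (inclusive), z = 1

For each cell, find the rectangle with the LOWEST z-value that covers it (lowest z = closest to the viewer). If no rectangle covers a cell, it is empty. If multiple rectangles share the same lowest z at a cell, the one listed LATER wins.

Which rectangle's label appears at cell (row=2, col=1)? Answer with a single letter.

Answer: C

Derivation:
Check cell (2,1):
  A: rows 2-6 cols 1-3 z=5 -> covers; best now A (z=5)
  B: rows 6-7 cols 9-10 -> outside (row miss)
  C: rows 1-2 cols 0-2 z=1 -> covers; best now C (z=1)
Winner: C at z=1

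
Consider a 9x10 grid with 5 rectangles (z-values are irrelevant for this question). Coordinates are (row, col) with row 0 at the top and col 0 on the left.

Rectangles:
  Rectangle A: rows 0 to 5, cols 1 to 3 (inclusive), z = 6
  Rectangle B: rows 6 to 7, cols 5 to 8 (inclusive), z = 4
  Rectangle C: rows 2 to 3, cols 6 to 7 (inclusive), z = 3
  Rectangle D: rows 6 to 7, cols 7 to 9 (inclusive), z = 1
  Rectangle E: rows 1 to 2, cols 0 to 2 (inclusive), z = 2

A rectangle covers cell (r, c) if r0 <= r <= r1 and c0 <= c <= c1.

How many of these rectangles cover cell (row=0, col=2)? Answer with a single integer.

Check cell (0,2):
  A: rows 0-5 cols 1-3 -> covers
  B: rows 6-7 cols 5-8 -> outside (row miss)
  C: rows 2-3 cols 6-7 -> outside (row miss)
  D: rows 6-7 cols 7-9 -> outside (row miss)
  E: rows 1-2 cols 0-2 -> outside (row miss)
Count covering = 1

Answer: 1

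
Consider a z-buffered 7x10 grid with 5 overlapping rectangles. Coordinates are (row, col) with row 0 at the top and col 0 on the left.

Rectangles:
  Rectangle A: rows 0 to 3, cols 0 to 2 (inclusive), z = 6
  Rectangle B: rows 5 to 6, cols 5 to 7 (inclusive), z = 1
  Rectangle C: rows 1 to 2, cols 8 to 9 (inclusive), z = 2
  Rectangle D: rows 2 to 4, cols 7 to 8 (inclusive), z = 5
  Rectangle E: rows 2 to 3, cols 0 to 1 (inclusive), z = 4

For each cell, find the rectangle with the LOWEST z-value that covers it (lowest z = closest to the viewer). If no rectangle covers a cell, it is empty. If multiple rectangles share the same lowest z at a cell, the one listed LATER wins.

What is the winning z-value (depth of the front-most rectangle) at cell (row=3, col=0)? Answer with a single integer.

Answer: 4

Derivation:
Check cell (3,0):
  A: rows 0-3 cols 0-2 z=6 -> covers; best now A (z=6)
  B: rows 5-6 cols 5-7 -> outside (row miss)
  C: rows 1-2 cols 8-9 -> outside (row miss)
  D: rows 2-4 cols 7-8 -> outside (col miss)
  E: rows 2-3 cols 0-1 z=4 -> covers; best now E (z=4)
Winner: E at z=4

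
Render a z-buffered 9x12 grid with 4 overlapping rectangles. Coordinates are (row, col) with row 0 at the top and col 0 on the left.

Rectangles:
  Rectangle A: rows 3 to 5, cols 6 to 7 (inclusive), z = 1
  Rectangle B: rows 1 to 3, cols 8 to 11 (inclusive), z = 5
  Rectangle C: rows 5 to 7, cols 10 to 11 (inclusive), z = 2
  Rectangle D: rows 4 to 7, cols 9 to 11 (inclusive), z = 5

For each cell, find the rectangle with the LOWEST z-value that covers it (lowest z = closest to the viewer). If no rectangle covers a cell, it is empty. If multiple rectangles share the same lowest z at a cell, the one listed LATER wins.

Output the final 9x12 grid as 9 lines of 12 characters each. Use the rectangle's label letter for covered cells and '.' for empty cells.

............
........BBBB
........BBBB
......AABBBB
......AA.DDD
......AA.DCC
.........DCC
.........DCC
............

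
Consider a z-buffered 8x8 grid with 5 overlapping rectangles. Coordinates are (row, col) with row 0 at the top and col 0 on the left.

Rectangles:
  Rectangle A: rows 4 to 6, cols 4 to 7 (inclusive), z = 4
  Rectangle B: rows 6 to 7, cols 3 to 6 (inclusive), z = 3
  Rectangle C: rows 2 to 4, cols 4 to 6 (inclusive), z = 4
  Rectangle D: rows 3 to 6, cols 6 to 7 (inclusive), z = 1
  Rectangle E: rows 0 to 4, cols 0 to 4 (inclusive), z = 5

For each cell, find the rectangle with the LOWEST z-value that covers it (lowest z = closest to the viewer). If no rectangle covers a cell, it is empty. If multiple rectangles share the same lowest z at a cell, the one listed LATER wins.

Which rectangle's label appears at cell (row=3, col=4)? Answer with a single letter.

Answer: C

Derivation:
Check cell (3,4):
  A: rows 4-6 cols 4-7 -> outside (row miss)
  B: rows 6-7 cols 3-6 -> outside (row miss)
  C: rows 2-4 cols 4-6 z=4 -> covers; best now C (z=4)
  D: rows 3-6 cols 6-7 -> outside (col miss)
  E: rows 0-4 cols 0-4 z=5 -> covers; best now C (z=4)
Winner: C at z=4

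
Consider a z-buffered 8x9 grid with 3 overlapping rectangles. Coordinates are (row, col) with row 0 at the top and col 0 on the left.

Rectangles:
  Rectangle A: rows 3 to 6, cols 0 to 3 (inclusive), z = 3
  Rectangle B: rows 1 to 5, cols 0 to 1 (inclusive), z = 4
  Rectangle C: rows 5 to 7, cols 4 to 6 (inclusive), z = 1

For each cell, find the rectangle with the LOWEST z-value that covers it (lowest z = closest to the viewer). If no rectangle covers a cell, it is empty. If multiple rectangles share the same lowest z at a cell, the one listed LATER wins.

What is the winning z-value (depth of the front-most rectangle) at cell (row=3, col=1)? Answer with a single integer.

Answer: 3

Derivation:
Check cell (3,1):
  A: rows 3-6 cols 0-3 z=3 -> covers; best now A (z=3)
  B: rows 1-5 cols 0-1 z=4 -> covers; best now A (z=3)
  C: rows 5-7 cols 4-6 -> outside (row miss)
Winner: A at z=3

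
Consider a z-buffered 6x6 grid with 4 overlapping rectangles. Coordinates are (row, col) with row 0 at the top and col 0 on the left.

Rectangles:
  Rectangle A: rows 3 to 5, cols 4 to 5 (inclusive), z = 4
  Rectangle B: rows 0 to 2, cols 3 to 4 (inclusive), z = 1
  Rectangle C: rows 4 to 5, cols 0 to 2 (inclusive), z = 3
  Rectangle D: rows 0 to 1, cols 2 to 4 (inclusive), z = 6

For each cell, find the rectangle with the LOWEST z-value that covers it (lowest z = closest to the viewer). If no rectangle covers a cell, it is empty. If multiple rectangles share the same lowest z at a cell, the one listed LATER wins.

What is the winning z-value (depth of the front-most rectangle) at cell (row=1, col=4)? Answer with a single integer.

Answer: 1

Derivation:
Check cell (1,4):
  A: rows 3-5 cols 4-5 -> outside (row miss)
  B: rows 0-2 cols 3-4 z=1 -> covers; best now B (z=1)
  C: rows 4-5 cols 0-2 -> outside (row miss)
  D: rows 0-1 cols 2-4 z=6 -> covers; best now B (z=1)
Winner: B at z=1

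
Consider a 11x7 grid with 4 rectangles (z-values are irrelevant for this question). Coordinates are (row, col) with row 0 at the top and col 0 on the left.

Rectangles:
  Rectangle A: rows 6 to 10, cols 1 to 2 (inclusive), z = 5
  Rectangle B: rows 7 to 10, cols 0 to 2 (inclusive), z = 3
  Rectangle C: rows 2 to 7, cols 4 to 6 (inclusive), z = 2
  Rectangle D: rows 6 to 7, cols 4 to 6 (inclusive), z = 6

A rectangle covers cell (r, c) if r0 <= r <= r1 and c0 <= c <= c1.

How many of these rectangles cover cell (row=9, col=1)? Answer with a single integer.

Answer: 2

Derivation:
Check cell (9,1):
  A: rows 6-10 cols 1-2 -> covers
  B: rows 7-10 cols 0-2 -> covers
  C: rows 2-7 cols 4-6 -> outside (row miss)
  D: rows 6-7 cols 4-6 -> outside (row miss)
Count covering = 2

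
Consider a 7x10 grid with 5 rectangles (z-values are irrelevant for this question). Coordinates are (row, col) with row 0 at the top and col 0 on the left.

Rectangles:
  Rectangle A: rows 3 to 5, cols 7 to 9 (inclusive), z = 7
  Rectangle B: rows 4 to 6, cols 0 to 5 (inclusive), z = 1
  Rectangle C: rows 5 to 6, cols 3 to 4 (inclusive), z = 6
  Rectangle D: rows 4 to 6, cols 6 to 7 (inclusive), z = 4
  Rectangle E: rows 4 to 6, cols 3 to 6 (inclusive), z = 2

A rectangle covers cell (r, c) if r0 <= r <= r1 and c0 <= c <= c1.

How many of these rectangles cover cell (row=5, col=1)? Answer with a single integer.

Answer: 1

Derivation:
Check cell (5,1):
  A: rows 3-5 cols 7-9 -> outside (col miss)
  B: rows 4-6 cols 0-5 -> covers
  C: rows 5-6 cols 3-4 -> outside (col miss)
  D: rows 4-6 cols 6-7 -> outside (col miss)
  E: rows 4-6 cols 3-6 -> outside (col miss)
Count covering = 1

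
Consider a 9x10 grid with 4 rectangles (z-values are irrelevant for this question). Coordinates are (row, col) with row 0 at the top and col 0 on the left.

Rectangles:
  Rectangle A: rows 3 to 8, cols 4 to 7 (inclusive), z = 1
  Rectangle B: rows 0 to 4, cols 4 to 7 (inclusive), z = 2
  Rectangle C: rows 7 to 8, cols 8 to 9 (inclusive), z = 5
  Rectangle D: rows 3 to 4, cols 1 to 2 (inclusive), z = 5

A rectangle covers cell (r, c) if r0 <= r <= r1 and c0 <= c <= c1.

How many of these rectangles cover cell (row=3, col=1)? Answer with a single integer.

Check cell (3,1):
  A: rows 3-8 cols 4-7 -> outside (col miss)
  B: rows 0-4 cols 4-7 -> outside (col miss)
  C: rows 7-8 cols 8-9 -> outside (row miss)
  D: rows 3-4 cols 1-2 -> covers
Count covering = 1

Answer: 1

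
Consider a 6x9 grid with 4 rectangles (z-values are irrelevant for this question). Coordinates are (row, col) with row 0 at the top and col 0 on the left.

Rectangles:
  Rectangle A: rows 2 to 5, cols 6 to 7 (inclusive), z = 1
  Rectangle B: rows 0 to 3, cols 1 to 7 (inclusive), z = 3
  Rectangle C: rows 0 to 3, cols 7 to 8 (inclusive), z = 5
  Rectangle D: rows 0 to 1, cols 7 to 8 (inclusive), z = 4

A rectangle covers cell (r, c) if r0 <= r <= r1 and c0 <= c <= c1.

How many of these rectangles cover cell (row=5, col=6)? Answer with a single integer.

Check cell (5,6):
  A: rows 2-5 cols 6-7 -> covers
  B: rows 0-3 cols 1-7 -> outside (row miss)
  C: rows 0-3 cols 7-8 -> outside (row miss)
  D: rows 0-1 cols 7-8 -> outside (row miss)
Count covering = 1

Answer: 1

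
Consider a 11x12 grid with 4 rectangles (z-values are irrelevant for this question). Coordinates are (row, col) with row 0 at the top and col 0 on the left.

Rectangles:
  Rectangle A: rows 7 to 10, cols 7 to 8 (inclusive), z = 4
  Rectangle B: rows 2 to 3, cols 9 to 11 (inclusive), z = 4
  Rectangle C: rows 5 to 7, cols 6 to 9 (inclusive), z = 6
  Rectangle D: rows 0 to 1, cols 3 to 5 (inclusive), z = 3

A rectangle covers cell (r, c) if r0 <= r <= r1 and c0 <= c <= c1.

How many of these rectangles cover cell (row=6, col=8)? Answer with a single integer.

Check cell (6,8):
  A: rows 7-10 cols 7-8 -> outside (row miss)
  B: rows 2-3 cols 9-11 -> outside (row miss)
  C: rows 5-7 cols 6-9 -> covers
  D: rows 0-1 cols 3-5 -> outside (row miss)
Count covering = 1

Answer: 1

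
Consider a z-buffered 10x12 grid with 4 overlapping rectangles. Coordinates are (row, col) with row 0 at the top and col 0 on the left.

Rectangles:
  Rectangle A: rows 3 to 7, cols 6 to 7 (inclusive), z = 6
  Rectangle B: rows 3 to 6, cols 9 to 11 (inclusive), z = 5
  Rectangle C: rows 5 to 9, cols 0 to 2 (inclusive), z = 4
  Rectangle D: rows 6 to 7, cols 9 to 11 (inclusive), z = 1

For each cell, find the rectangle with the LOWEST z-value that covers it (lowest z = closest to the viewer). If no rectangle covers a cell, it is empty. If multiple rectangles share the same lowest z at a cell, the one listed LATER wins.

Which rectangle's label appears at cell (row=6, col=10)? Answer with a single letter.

Answer: D

Derivation:
Check cell (6,10):
  A: rows 3-7 cols 6-7 -> outside (col miss)
  B: rows 3-6 cols 9-11 z=5 -> covers; best now B (z=5)
  C: rows 5-9 cols 0-2 -> outside (col miss)
  D: rows 6-7 cols 9-11 z=1 -> covers; best now D (z=1)
Winner: D at z=1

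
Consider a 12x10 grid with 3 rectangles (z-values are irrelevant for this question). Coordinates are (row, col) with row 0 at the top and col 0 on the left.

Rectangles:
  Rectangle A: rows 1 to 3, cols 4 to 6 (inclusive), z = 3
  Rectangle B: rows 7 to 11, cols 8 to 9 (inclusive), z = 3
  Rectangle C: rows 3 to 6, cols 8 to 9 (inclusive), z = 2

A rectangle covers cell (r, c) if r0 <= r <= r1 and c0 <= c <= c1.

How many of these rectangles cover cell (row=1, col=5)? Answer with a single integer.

Check cell (1,5):
  A: rows 1-3 cols 4-6 -> covers
  B: rows 7-11 cols 8-9 -> outside (row miss)
  C: rows 3-6 cols 8-9 -> outside (row miss)
Count covering = 1

Answer: 1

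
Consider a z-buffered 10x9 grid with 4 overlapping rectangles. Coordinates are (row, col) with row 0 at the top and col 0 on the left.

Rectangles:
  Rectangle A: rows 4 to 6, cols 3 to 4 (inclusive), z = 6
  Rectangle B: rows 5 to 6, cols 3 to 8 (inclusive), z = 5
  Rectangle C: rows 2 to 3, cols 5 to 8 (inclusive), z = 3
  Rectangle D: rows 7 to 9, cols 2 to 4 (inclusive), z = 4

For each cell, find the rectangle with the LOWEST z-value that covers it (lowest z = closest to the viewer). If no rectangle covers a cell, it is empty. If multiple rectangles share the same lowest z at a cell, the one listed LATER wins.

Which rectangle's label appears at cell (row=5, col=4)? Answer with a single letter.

Answer: B

Derivation:
Check cell (5,4):
  A: rows 4-6 cols 3-4 z=6 -> covers; best now A (z=6)
  B: rows 5-6 cols 3-8 z=5 -> covers; best now B (z=5)
  C: rows 2-3 cols 5-8 -> outside (row miss)
  D: rows 7-9 cols 2-4 -> outside (row miss)
Winner: B at z=5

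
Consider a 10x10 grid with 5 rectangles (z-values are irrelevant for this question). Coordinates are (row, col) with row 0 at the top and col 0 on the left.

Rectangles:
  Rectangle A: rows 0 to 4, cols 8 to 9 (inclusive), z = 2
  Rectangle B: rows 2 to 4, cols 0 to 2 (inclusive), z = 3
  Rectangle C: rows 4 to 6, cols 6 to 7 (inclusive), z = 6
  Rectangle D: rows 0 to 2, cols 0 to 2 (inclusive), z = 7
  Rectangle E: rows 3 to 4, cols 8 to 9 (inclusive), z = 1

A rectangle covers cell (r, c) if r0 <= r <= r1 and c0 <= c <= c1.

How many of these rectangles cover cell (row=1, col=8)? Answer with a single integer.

Answer: 1

Derivation:
Check cell (1,8):
  A: rows 0-4 cols 8-9 -> covers
  B: rows 2-4 cols 0-2 -> outside (row miss)
  C: rows 4-6 cols 6-7 -> outside (row miss)
  D: rows 0-2 cols 0-2 -> outside (col miss)
  E: rows 3-4 cols 8-9 -> outside (row miss)
Count covering = 1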